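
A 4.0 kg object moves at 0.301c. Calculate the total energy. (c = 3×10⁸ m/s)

γ = 1/√(1 - 0.301²) = 1.0486
mc² = 4.0 × (3×10⁸)² = 3.600×10¹⁷ J
E = γmc² = 1.0486 × 3.600×10¹⁷ = 3.775×10¹⁷ J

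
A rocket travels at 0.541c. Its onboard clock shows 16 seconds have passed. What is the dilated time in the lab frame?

Proper time Δt₀ = 16 seconds
γ = 1/√(1 - 0.541²) = 1.189
Δt = γΔt₀ = 1.189 × 16 = 19.02 seconds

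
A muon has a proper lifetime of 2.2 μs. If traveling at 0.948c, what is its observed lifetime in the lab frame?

Proper lifetime τ₀ = 2.2 μs
γ = 1/√(1 - 0.948²) = 3.142
τ = γτ₀ = 3.142 × 2.2 μs = 6.912 μs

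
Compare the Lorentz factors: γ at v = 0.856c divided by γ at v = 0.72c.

γ₁ = 1/√(1 - 0.856²) = 1.934
γ₂ = 1/√(1 - 0.72²) = 1.441
γ₁/γ₂ = 1.934/1.441 = 1.342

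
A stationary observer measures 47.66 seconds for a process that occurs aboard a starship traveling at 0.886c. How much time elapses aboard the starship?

Dilated time Δt = 47.66 seconds
γ = 1/√(1 - 0.886²) = 2.157
Δt₀ = Δt/γ = 47.66/2.157 = 22.10 seconds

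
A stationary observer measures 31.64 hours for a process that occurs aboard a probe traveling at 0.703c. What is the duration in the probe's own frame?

Dilated time Δt = 31.64 hours
γ = 1/√(1 - 0.703²) = 1.406
Δt₀ = Δt/γ = 31.64/1.406 = 22.50 hours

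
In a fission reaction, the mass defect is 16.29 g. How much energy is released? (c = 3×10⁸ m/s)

Convert mass defect: Δm = 16.29 g = 0.01629 kg
E = Δm·c² = 0.01629 × (3×10⁸)²
= 0.01629 × 9×10¹⁶ = 1.466×10¹⁵ J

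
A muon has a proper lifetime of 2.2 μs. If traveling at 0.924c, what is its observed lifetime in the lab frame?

Proper lifetime τ₀ = 2.2 μs
γ = 1/√(1 - 0.924²) = 2.615
τ = γτ₀ = 2.615 × 2.2 μs = 5.753 μs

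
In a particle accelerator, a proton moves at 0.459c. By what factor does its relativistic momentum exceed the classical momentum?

p_rel = γmv, p_class = mv
Ratio = γ = 1/√(1 - 0.459²)
= 1/√(0.789319) = 1.126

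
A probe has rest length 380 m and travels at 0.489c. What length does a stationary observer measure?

Proper length L₀ = 380 m
γ = 1/√(1 - 0.489²) = 1.1464
L = L₀/γ = 380/1.1464 = 331.5 m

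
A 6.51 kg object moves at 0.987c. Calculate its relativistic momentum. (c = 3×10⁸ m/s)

γ = 1/√(1 - 0.987²) = 6.222
v = 0.987 × 3×10⁸ = 2.961×10⁸ m/s
p = γmv = 6.222 × 6.51 × 2.961×10⁸ = 1.199×10¹⁰ kg·m/s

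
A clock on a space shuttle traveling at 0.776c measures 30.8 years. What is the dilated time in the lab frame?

Proper time Δt₀ = 30.8 years
γ = 1/√(1 - 0.776²) = 1.5855
Δt = γΔt₀ = 1.5855 × 30.8 = 48.83 years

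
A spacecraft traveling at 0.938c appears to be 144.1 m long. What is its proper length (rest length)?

Contracted length L = 144.1 m
γ = 1/√(1 - 0.938²) = 2.885
L₀ = γL = 2.885 × 144.1 = 415.7 m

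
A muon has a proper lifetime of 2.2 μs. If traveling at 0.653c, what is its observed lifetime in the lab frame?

Proper lifetime τ₀ = 2.2 μs
γ = 1/√(1 - 0.653²) = 1.3204
τ = γτ₀ = 1.3204 × 2.2 μs = 2.905 μs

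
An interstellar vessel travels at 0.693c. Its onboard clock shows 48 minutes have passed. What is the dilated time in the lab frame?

Proper time Δt₀ = 48 minutes
γ = 1/√(1 - 0.693²) = 1.387
Δt = γΔt₀ = 1.387 × 48 = 66.58 minutes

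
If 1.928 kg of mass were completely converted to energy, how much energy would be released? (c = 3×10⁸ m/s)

Using E = mc²:
c² = (3×10⁸)² = 9×10¹⁶ m²/s²
E = 1.928 × 9×10¹⁶ = 1.735×10¹⁷ J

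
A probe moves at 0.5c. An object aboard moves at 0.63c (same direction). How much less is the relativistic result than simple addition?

Classical: u' + v = 0.63 + 0.5 = 1.13c
Relativistic: u = (0.63 + 0.5)/(1 + 0.315) = 1.13/1.315 = 0.8593c
Difference: 1.13 - 0.8593 = 0.2707c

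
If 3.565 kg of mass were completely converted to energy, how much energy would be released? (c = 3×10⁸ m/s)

Using E = mc²:
c² = (3×10⁸)² = 9×10¹⁶ m²/s²
E = 3.565 × 9×10¹⁶ = 3.209×10¹⁷ J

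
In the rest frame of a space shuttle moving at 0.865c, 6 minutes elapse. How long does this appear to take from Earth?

Proper time Δt₀ = 6 minutes
γ = 1/√(1 - 0.865²) = 1.993
Δt = γΔt₀ = 1.993 × 6 = 11.96 minutes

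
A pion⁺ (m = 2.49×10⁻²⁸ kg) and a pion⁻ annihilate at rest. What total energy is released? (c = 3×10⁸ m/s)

Both particles have the same rest mass, so total mass = 2m
E = 2m·c² = 2 × 2.49×10⁻²⁸ × (3×10⁸)²
= 2 × 2.49×10⁻²⁸ × 9×10¹⁶
= 4.482×10⁻¹¹ J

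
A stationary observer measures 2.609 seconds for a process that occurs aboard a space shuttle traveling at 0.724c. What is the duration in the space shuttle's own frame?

Dilated time Δt = 2.609 seconds
γ = 1/√(1 - 0.724²) = 1.4497
Δt₀ = Δt/γ = 2.609/1.4497 = 1.800 seconds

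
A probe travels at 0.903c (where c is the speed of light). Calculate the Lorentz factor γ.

v/c = 0.903, so (v/c)² = 0.815409
1 - (v/c)² = 0.184591
γ = 1/√(0.184591) = 2.328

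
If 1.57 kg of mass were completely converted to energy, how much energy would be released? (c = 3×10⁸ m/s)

Using E = mc²:
c² = (3×10⁸)² = 9×10¹⁶ m²/s²
E = 1.57 × 9×10¹⁶ = 1.413×10¹⁷ J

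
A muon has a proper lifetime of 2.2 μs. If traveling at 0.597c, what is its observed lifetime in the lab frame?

Proper lifetime τ₀ = 2.2 μs
γ = 1/√(1 - 0.597²) = 1.2465
τ = γτ₀ = 1.2465 × 2.2 μs = 2.742 μs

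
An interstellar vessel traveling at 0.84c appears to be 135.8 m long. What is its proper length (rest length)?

Contracted length L = 135.8 m
γ = 1/√(1 - 0.84²) = 1.843
L₀ = γL = 1.843 × 135.8 = 250.3 m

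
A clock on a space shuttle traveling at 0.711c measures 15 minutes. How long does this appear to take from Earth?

Proper time Δt₀ = 15 minutes
γ = 1/√(1 - 0.711²) = 1.422
Δt = γΔt₀ = 1.422 × 15 = 21.33 minutes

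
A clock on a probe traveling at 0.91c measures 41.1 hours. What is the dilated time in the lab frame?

Proper time Δt₀ = 41.1 hours
γ = 1/√(1 - 0.91²) = 2.412
Δt = γΔt₀ = 2.412 × 41.1 = 99.13 hours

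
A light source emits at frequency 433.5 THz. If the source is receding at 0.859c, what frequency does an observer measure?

β = v/c = 0.859
(1-β)/(1+β) = 0.141/1.859 = 0.07585
Doppler factor = √(0.07585) = 0.2754
f_obs = 433.5 × 0.2754 = 119.4 THz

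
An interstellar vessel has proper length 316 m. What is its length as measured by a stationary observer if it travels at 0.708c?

Proper length L₀ = 316 m
γ = 1/√(1 - 0.708²) = 1.416
L = L₀/γ = 316/1.416 = 223.2 m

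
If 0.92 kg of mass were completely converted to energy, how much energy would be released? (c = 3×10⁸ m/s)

Using E = mc²:
c² = (3×10⁸)² = 9×10¹⁶ m²/s²
E = 0.92 × 9×10¹⁶ = 8.280×10¹⁶ J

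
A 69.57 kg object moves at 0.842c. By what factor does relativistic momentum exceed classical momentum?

p_rel = γmv, p_class = mv
Ratio = γ = 1/√(1 - 0.842²) = 1.854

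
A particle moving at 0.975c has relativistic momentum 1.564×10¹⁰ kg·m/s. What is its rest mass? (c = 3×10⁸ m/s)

γ = 1/√(1 - 0.975²) = 4.500
v = 0.975 × 3×10⁸ = 2.925×10⁸ m/s
m = p/(γv) = 1.564×10¹⁰/(4.500 × 2.925×10⁸) = 11.88 kg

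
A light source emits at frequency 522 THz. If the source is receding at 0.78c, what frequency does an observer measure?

β = v/c = 0.78
(1-β)/(1+β) = 0.22/1.78 = 0.1236
Doppler factor = √(0.1236) = 0.3516
f_obs = 522 × 0.3516 = 183.5 THz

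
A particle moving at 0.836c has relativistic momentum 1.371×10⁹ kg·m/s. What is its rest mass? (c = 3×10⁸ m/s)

γ = 1/√(1 - 0.836²) = 1.822
v = 0.836 × 3×10⁸ = 2.508×10⁸ m/s
m = p/(γv) = 1.371×10⁹/(1.822 × 2.508×10⁸) = 3.000 kg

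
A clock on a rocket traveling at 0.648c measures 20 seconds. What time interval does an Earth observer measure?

Proper time Δt₀ = 20 seconds
γ = 1/√(1 - 0.648²) = 1.313
Δt = γΔt₀ = 1.313 × 20 = 26.26 seconds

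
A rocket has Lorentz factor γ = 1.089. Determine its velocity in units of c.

From γ = 1/√(1 - v²/c²):
1/γ² = 1/1.089² = 0.84323
v²/c² = 1 - 0.84323 = 0.15677
v/c = √(0.15677) = 0.3959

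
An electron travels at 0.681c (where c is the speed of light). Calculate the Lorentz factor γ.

v/c = 0.681, so (v/c)² = 0.463761
1 - (v/c)² = 0.536239
γ = 1/√(0.536239) = 1.366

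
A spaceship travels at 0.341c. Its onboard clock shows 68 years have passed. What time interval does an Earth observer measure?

Proper time Δt₀ = 68 years
γ = 1/√(1 - 0.341²) = 1.0638
Δt = γΔt₀ = 1.0638 × 68 = 72.34 years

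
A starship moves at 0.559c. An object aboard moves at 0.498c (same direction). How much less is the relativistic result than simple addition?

Classical: u' + v = 0.498 + 0.559 = 1.057c
Relativistic: u = (0.498 + 0.559)/(1 + 0.278382) = 1.057/1.278382 = 0.8268c
Difference: 1.057 - 0.8268 = 0.2302c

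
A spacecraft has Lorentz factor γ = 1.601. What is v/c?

From γ = 1/√(1 - v²/c²):
1/γ² = 1/1.601² = 0.39014
v²/c² = 1 - 0.39014 = 0.60986
v/c = √(0.60986) = 0.7809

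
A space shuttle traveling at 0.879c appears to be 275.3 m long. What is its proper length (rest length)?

Contracted length L = 275.3 m
γ = 1/√(1 - 0.879²) = 2.0972
L₀ = γL = 2.0972 × 275.3 = 577.4 m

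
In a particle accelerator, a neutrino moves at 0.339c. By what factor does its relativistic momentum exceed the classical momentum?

p_rel = γmv, p_class = mv
Ratio = γ = 1/√(1 - 0.339²)
= 1/√(0.885079) = 1.063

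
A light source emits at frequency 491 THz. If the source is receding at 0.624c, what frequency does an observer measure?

β = v/c = 0.624
(1-β)/(1+β) = 0.376/1.624 = 0.23153
Doppler factor = √(0.23153) = 0.4812
f_obs = 491 × 0.4812 = 236.3 THz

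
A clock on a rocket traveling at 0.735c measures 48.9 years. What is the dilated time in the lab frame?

Proper time Δt₀ = 48.9 years
γ = 1/√(1 - 0.735²) = 1.4748
Δt = γΔt₀ = 1.4748 × 48.9 = 72.12 years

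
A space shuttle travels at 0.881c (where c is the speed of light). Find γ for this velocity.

v/c = 0.881, so (v/c)² = 0.776161
1 - (v/c)² = 0.223839
γ = 1/√(0.223839) = 2.114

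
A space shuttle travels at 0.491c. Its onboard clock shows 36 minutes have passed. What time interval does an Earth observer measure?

Proper time Δt₀ = 36 minutes
γ = 1/√(1 - 0.491²) = 1.1479
Δt = γΔt₀ = 1.1479 × 36 = 41.32 minutes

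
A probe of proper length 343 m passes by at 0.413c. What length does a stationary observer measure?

Proper length L₀ = 343 m
γ = 1/√(1 - 0.413²) = 1.098
L = L₀/γ = 343/1.098 = 312.4 m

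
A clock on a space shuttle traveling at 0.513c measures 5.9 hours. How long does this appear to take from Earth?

Proper time Δt₀ = 5.9 hours
γ = 1/√(1 - 0.513²) = 1.16497
Δt = γΔt₀ = 1.16497 × 5.9 = 6.873 hours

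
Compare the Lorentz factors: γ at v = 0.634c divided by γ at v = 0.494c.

γ₁ = 1/√(1 - 0.634²) = 1.293
γ₂ = 1/√(1 - 0.494²) = 1.150
γ₁/γ₂ = 1.293/1.150 = 1.124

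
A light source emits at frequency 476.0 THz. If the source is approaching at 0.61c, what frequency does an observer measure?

β = v/c = 0.61
(1+β)/(1-β) = 1.61/0.39 = 4.1282
Doppler factor = √(4.1282) = 2.0318
f_obs = 476.0 × 2.0318 = 967.1 THz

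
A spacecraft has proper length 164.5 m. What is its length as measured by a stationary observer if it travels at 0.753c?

Proper length L₀ = 164.5 m
γ = 1/√(1 - 0.753²) = 1.520
L = L₀/γ = 164.5/1.520 = 108.2 m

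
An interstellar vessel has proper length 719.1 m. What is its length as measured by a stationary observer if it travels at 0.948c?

Proper length L₀ = 719.1 m
γ = 1/√(1 - 0.948²) = 3.142
L = L₀/γ = 719.1/3.142 = 228.9 m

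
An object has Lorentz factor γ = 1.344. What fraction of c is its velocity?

From γ = 1/√(1 - v²/c²):
1/γ² = 1/1.344² = 0.5536
v²/c² = 1 - 0.5536 = 0.4464
v/c = √(0.4464) = 0.6681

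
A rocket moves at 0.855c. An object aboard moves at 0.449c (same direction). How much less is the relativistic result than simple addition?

Classical: u' + v = 0.449 + 0.855 = 1.304c
Relativistic: u = (0.449 + 0.855)/(1 + 0.383895) = 1.304/1.383895 = 0.9423c
Difference: 1.304 - 0.9423 = 0.3617c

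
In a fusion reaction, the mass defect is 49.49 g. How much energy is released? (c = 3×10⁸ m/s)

Convert mass defect: Δm = 49.49 g = 0.04949 kg
E = Δm·c² = 0.04949 × (3×10⁸)²
= 0.04949 × 9×10¹⁶ = 4.454×10¹⁵ J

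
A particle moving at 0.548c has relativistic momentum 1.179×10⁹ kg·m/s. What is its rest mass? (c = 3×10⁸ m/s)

γ = 1/√(1 - 0.548²) = 1.1955
v = 0.548 × 3×10⁸ = 1.644×10⁸ m/s
m = p/(γv) = 1.179×10⁹/(1.1955 × 1.644×10⁸) = 5.999 kg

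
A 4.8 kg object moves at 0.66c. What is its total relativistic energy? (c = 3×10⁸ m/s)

γ = 1/√(1 - 0.66²) = 1.331
mc² = 4.8 × (3×10⁸)² = 4.320×10¹⁷ J
E = γmc² = 1.331 × 4.320×10¹⁷ = 5.750×10¹⁷ J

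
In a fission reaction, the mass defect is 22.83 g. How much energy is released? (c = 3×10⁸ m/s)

Convert mass defect: Δm = 22.83 g = 0.02283 kg
E = Δm·c² = 0.02283 × (3×10⁸)²
= 0.02283 × 9×10¹⁶ = 2.055×10¹⁵ J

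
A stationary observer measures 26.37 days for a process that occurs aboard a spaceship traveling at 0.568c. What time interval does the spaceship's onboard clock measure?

Dilated time Δt = 26.37 days
γ = 1/√(1 - 0.568²) = 1.215
Δt₀ = Δt/γ = 26.37/1.215 = 21.70 days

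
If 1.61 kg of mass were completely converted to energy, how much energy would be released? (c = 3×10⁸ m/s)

Using E = mc²:
c² = (3×10⁸)² = 9×10¹⁶ m²/s²
E = 1.61 × 9×10¹⁶ = 1.449×10¹⁷ J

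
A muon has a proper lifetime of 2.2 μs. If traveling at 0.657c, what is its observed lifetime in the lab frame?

Proper lifetime τ₀ = 2.2 μs
γ = 1/√(1 - 0.657²) = 1.3265
τ = γτ₀ = 1.3265 × 2.2 μs = 2.918 μs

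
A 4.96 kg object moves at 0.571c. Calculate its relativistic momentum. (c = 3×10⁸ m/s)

γ = 1/√(1 - 0.571²) = 1.218
v = 0.571 × 3×10⁸ = 1.713×10⁸ m/s
p = γmv = 1.218 × 4.96 × 1.713×10⁸ = 1.035×10⁹ kg·m/s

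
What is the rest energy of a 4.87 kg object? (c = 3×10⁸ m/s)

c² = (3×10⁸)² = 9.000×10¹⁶ m²/s²
E₀ = mc² = 4.87 × 9.000×10¹⁶ = 4.383×10¹⁷ J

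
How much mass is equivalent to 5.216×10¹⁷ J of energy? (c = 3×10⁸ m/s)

From E = mc², we get m = E/c²
c² = (3×10⁸)² = 9×10¹⁶ m²/s²
m = 5.216×10¹⁷ / 9×10¹⁶ = 5.796 kg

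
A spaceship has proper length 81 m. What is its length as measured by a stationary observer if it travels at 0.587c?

Proper length L₀ = 81 m
γ = 1/√(1 - 0.587²) = 1.2352
L = L₀/γ = 81/1.2352 = 65.58 m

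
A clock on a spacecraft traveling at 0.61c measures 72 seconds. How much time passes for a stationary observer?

Proper time Δt₀ = 72 seconds
γ = 1/√(1 - 0.61²) = 1.262
Δt = γΔt₀ = 1.262 × 72 = 90.86 seconds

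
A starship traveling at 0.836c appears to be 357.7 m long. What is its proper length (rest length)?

Contracted length L = 357.7 m
γ = 1/√(1 - 0.836²) = 1.8224
L₀ = γL = 1.8224 × 357.7 = 651.9 m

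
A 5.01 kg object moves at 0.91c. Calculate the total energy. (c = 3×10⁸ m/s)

γ = 1/√(1 - 0.91²) = 2.412
mc² = 5.01 × (3×10⁸)² = 4.509×10¹⁷ J
E = γmc² = 2.412 × 4.509×10¹⁷ = 1.088×10¹⁸ J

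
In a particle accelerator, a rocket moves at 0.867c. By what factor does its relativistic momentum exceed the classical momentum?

p_rel = γmv, p_class = mv
Ratio = γ = 1/√(1 - 0.867²)
= 1/√(0.248311) = 2.007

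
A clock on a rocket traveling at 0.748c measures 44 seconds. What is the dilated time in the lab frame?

Proper time Δt₀ = 44 seconds
γ = 1/√(1 - 0.748²) = 1.50671
Δt = γΔt₀ = 1.50671 × 44 = 66.30 seconds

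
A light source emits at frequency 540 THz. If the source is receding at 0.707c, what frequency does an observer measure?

β = v/c = 0.707
(1-β)/(1+β) = 0.293/1.707 = 0.17165
Doppler factor = √(0.17165) = 0.4143
f_obs = 540 × 0.4143 = 223.7 THz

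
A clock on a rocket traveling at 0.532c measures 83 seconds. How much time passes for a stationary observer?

Proper time Δt₀ = 83 seconds
γ = 1/√(1 - 0.532²) = 1.181
Δt = γΔt₀ = 1.181 × 83 = 98.02 seconds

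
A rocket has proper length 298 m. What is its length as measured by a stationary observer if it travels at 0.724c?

Proper length L₀ = 298 m
γ = 1/√(1 - 0.724²) = 1.4497
L = L₀/γ = 298/1.4497 = 205.6 m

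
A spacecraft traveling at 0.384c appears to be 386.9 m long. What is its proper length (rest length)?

Contracted length L = 386.9 m
γ = 1/√(1 - 0.384²) = 1.083
L₀ = γL = 1.083 × 386.9 = 419.0 m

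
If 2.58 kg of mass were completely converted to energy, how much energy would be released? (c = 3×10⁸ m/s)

Using E = mc²:
c² = (3×10⁸)² = 9×10¹⁶ m²/s²
E = 2.58 × 9×10¹⁶ = 2.322×10¹⁷ J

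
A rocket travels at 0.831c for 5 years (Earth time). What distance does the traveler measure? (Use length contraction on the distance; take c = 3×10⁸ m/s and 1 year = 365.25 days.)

Earth distance: d = v × t = 0.831c × 5 yr = 3.934×10¹⁶ m
γ = 1.798
d' = d/γ = 3.934×10¹⁶/1.798 = 2.188×10¹⁶ m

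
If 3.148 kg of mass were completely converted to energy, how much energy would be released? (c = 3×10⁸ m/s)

Using E = mc²:
c² = (3×10⁸)² = 9×10¹⁶ m²/s²
E = 3.148 × 9×10¹⁶ = 2.833×10¹⁷ J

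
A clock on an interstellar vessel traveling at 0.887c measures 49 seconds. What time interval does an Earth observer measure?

Proper time Δt₀ = 49 seconds
γ = 1/√(1 - 0.887²) = 2.166
Δt = γΔt₀ = 2.166 × 49 = 106.1 seconds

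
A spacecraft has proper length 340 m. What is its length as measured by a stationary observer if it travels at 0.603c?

Proper length L₀ = 340 m
γ = 1/√(1 - 0.603²) = 1.2535
L = L₀/γ = 340/1.2535 = 271.2 m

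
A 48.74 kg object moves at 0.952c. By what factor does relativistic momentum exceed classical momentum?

p_rel = γmv, p_class = mv
Ratio = γ = 1/√(1 - 0.952²) = 3.267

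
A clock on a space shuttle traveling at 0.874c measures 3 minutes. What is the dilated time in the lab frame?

Proper time Δt₀ = 3 minutes
γ = 1/√(1 - 0.874²) = 2.058
Δt = γΔt₀ = 2.058 × 3 = 6.174 minutes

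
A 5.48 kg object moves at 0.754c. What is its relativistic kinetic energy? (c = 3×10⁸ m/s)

γ = 1/√(1 - 0.754²) = 1.5224
γ - 1 = 0.5224
KE = (γ-1)mc² = 0.5224 × 5.48 × (3×10⁸)² = 2.576×10¹⁷ J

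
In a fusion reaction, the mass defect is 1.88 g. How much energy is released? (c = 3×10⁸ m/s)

Convert mass defect: Δm = 1.88 g = 0.00188 kg
E = Δm·c² = 0.00188 × (3×10⁸)²
= 0.00188 × 9×10¹⁶ = 1.692×10¹⁴ J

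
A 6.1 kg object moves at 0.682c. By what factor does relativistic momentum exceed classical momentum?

p_rel = γmv, p_class = mv
Ratio = γ = 1/√(1 - 0.682²) = 1.367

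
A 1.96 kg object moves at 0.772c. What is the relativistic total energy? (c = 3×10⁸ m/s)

γ = 1/√(1 - 0.772²) = 1.573
mc² = 1.96 × (3×10⁸)² = 1.764×10¹⁷ J
E = γmc² = 1.573 × 1.764×10¹⁷ = 2.775×10¹⁷ J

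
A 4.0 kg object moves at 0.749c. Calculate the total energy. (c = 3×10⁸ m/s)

γ = 1/√(1 - 0.749²) = 1.5093
mc² = 4.0 × (3×10⁸)² = 3.600×10¹⁷ J
E = γmc² = 1.5093 × 3.600×10¹⁷ = 5.433×10¹⁷ J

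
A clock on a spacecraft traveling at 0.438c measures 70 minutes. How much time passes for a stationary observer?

Proper time Δt₀ = 70 minutes
γ = 1/√(1 - 0.438²) = 1.1124
Δt = γΔt₀ = 1.1124 × 70 = 77.87 minutes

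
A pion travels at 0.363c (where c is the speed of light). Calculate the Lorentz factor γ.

v/c = 0.363, so (v/c)² = 0.131769
1 - (v/c)² = 0.868231
γ = 1/√(0.868231) = 1.073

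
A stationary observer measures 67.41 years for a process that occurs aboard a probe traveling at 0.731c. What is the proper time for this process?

Dilated time Δt = 67.41 years
γ = 1/√(1 - 0.731²) = 1.4655
Δt₀ = Δt/γ = 67.41/1.4655 = 46.00 years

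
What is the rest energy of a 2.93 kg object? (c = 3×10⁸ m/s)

c² = (3×10⁸)² = 9.000×10¹⁶ m²/s²
E₀ = mc² = 2.93 × 9.000×10¹⁶ = 2.637×10¹⁷ J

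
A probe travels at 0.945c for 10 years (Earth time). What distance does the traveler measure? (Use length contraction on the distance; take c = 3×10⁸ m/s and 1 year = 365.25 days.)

Earth distance: d = v × t = 0.945c × 10 yr = 8.9466×10¹⁶ m
γ = 3.0574
d' = d/γ = 8.9466×10¹⁶/3.0574 = 2.926×10¹⁶ m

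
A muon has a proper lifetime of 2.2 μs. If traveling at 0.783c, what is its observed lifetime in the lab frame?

Proper lifetime τ₀ = 2.2 μs
γ = 1/√(1 - 0.783²) = 1.6077
τ = γτ₀ = 1.6077 × 2.2 μs = 3.537 μs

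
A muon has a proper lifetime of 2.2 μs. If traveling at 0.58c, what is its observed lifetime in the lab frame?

Proper lifetime τ₀ = 2.2 μs
γ = 1/√(1 - 0.58²) = 1.2276
τ = γτ₀ = 1.2276 × 2.2 μs = 2.701 μs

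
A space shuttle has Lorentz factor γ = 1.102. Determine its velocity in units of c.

From γ = 1/√(1 - v²/c²):
1/γ² = 1/1.102² = 0.8234
v²/c² = 1 - 0.8234 = 0.1766
v/c = √(0.1766) = 0.4202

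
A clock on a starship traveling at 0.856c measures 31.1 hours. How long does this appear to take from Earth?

Proper time Δt₀ = 31.1 hours
γ = 1/√(1 - 0.856²) = 1.9343
Δt = γΔt₀ = 1.9343 × 31.1 = 60.16 hours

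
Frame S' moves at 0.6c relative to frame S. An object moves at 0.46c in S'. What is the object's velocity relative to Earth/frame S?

u = (u' + v)/(1 + u'v/c²)
Numerator: 0.46 + 0.6 = 1.06
Denominator: 1 + 0.276 = 1.276
u = 1.06/1.276 = 0.8307c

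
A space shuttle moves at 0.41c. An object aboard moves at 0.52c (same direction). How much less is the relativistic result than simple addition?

Classical: u' + v = 0.52 + 0.41 = 0.93c
Relativistic: u = (0.52 + 0.41)/(1 + 0.2132) = 0.93/1.2132 = 0.7666c
Difference: 0.93 - 0.7666 = 0.1634c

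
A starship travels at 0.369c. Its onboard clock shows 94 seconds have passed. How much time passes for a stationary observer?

Proper time Δt₀ = 94 seconds
γ = 1/√(1 - 0.369²) = 1.076
Δt = γΔt₀ = 1.076 × 94 = 101.1 seconds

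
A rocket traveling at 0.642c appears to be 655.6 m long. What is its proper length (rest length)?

Contracted length L = 655.6 m
γ = 1/√(1 - 0.642²) = 1.3043
L₀ = γL = 1.3043 × 655.6 = 855.1 m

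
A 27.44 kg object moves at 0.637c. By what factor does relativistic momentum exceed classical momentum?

p_rel = γmv, p_class = mv
Ratio = γ = 1/√(1 - 0.637²) = 1.297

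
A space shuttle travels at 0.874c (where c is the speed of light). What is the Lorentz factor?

v/c = 0.874, so (v/c)² = 0.763876
1 - (v/c)² = 0.236124
γ = 1/√(0.236124) = 2.058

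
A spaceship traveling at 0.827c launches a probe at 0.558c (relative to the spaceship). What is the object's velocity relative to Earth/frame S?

u = (u' + v)/(1 + u'v/c²)
Numerator: 0.558 + 0.827 = 1.385
Denominator: 1 + 0.461466 = 1.461466
u = 1.385/1.461466 = 0.9477c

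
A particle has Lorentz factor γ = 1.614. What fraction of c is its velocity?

From γ = 1/√(1 - v²/c²):
1/γ² = 1/1.614² = 0.3839
v²/c² = 1 - 0.3839 = 0.6161
v/c = √(0.6161) = 0.7849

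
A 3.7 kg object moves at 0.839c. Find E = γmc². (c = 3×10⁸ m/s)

γ = 1/√(1 - 0.839²) = 1.8378
mc² = 3.7 × (3×10⁸)² = 3.330×10¹⁷ J
E = γmc² = 1.8378 × 3.330×10¹⁷ = 6.120×10¹⁷ J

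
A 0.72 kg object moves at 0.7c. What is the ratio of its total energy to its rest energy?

E = γmc², E₀ = mc²
E/E₀ = γ = 1/√(1 - 0.7²) = 1.400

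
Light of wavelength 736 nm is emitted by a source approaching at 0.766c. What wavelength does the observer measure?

β = 0.766
Wavelength Doppler factor = √(0.234/1.766) = √(0.1325) = 0.3640
λ_obs = 736 × 0.3640 = 267.9 nm (blueshift)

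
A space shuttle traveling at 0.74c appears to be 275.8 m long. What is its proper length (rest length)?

Contracted length L = 275.8 m
γ = 1/√(1 - 0.74²) = 1.48675
L₀ = γL = 1.48675 × 275.8 = 410.0 m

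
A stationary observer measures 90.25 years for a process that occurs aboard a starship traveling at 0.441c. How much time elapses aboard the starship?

Dilated time Δt = 90.25 years
γ = 1/√(1 - 0.441²) = 1.1142
Δt₀ = Δt/γ = 90.25/1.1142 = 81.00 years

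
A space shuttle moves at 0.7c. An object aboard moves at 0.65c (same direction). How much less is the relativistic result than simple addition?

Classical: u' + v = 0.65 + 0.7 = 1.35c
Relativistic: u = (0.65 + 0.7)/(1 + 0.455) = 1.35/1.455 = 0.9278c
Difference: 1.35 - 0.9278 = 0.4222c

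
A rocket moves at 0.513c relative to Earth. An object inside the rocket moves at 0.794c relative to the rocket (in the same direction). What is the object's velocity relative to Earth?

u = (u' + v)/(1 + u'v/c²)
Numerator: 0.794 + 0.513 = 1.307
Denominator: 1 + 0.407322 = 1.407322
u = 1.307/1.407322 = 0.9287c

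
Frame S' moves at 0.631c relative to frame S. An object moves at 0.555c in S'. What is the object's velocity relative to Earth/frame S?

u = (u' + v)/(1 + u'v/c²)
Numerator: 0.555 + 0.631 = 1.186
Denominator: 1 + 0.350205 = 1.350205
u = 1.186/1.350205 = 0.8784c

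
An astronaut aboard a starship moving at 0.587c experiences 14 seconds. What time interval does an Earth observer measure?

Proper time Δt₀ = 14 seconds
γ = 1/√(1 - 0.587²) = 1.235
Δt = γΔt₀ = 1.235 × 14 = 17.29 seconds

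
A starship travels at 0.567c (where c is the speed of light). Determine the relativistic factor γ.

v/c = 0.567, so (v/c)² = 0.321489
1 - (v/c)² = 0.678511
γ = 1/√(0.678511) = 1.214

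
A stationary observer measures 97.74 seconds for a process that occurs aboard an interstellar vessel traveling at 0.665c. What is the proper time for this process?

Dilated time Δt = 97.74 seconds
γ = 1/√(1 - 0.665²) = 1.33897
Δt₀ = Δt/γ = 97.74/1.33897 = 73.00 seconds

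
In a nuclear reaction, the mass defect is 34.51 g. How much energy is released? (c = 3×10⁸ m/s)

Convert mass defect: Δm = 34.51 g = 0.03451 kg
E = Δm·c² = 0.03451 × (3×10⁸)²
= 0.03451 × 9×10¹⁶ = 3.106×10¹⁵ J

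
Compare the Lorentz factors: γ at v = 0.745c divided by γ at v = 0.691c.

γ₁ = 1/√(1 - 0.745²) = 1.499
γ₂ = 1/√(1 - 0.691²) = 1.383
γ₁/γ₂ = 1.499/1.383 = 1.084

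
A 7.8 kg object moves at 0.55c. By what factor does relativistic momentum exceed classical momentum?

p_rel = γmv, p_class = mv
Ratio = γ = 1/√(1 - 0.55²) = 1.197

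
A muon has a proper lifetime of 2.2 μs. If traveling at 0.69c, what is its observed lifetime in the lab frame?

Proper lifetime τ₀ = 2.2 μs
γ = 1/√(1 - 0.69²) = 1.38158
τ = γτ₀ = 1.38158 × 2.2 μs = 3.039 μs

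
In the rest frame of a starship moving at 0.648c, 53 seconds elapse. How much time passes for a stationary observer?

Proper time Δt₀ = 53 seconds
γ = 1/√(1 - 0.648²) = 1.313
Δt = γΔt₀ = 1.313 × 53 = 69.59 seconds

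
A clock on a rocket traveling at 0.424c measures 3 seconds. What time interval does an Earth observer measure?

Proper time Δt₀ = 3 seconds
γ = 1/√(1 - 0.424²) = 1.104
Δt = γΔt₀ = 1.104 × 3 = 3.312 seconds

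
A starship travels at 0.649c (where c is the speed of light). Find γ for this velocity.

v/c = 0.649, so (v/c)² = 0.421201
1 - (v/c)² = 0.578799
γ = 1/√(0.578799) = 1.314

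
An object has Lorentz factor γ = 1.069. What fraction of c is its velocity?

From γ = 1/√(1 - v²/c²):
1/γ² = 1/1.069² = 0.8751
v²/c² = 1 - 0.8751 = 0.1249
v/c = √(0.1249) = 0.3534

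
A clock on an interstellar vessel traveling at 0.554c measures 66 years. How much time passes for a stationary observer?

Proper time Δt₀ = 66 years
γ = 1/√(1 - 0.554²) = 1.2012
Δt = γΔt₀ = 1.2012 × 66 = 79.28 years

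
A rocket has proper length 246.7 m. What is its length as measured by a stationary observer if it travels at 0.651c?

Proper length L₀ = 246.7 m
γ = 1/√(1 - 0.651²) = 1.317
L = L₀/γ = 246.7/1.317 = 187.3 m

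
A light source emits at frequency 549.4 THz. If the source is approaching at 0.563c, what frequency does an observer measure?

β = v/c = 0.563
(1+β)/(1-β) = 1.563/0.437 = 3.577
Doppler factor = √(3.577) = 1.891
f_obs = 549.4 × 1.891 = 1039 THz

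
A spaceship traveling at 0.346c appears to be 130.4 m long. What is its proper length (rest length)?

Contracted length L = 130.4 m
γ = 1/√(1 - 0.346²) = 1.066
L₀ = γL = 1.066 × 130.4 = 139.0 m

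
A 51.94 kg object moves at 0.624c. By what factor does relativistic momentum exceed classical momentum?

p_rel = γmv, p_class = mv
Ratio = γ = 1/√(1 - 0.624²) = 1.280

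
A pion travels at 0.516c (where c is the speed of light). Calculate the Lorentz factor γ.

v/c = 0.516, so (v/c)² = 0.266256
1 - (v/c)² = 0.733744
γ = 1/√(0.733744) = 1.167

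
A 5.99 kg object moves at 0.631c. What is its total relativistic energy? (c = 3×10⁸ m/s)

γ = 1/√(1 - 0.631²) = 1.289
mc² = 5.99 × (3×10⁸)² = 5.391×10¹⁷ J
E = γmc² = 1.289 × 5.391×10¹⁷ = 6.949×10¹⁷ J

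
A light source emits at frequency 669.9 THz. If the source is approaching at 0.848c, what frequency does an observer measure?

β = v/c = 0.848
(1+β)/(1-β) = 1.848/0.152 = 12.16
Doppler factor = √(12.16) = 3.487
f_obs = 669.9 × 3.487 = 2336 THz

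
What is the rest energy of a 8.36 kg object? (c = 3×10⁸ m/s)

c² = (3×10⁸)² = 9.000×10¹⁶ m²/s²
E₀ = mc² = 8.36 × 9.000×10¹⁶ = 7.524×10¹⁷ J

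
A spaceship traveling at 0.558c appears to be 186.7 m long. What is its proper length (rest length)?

Contracted length L = 186.7 m
γ = 1/√(1 - 0.558²) = 1.205
L₀ = γL = 1.205 × 186.7 = 225.0 m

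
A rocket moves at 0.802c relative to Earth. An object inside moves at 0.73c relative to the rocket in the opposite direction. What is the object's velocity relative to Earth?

Object's velocity in rocket frame is u' = -0.73c
u = (u' + v)/(1 + u'v/c²) = (v - 0.73)/(1 - 0.73·v/c²)
Numerator: 0.802 - 0.73 = 0.072
Denominator: 1 - 0.58546 = 0.41454
u = 0.072/0.41454 = 0.1737c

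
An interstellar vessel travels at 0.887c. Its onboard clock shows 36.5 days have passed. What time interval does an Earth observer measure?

Proper time Δt₀ = 36.5 days
γ = 1/√(1 - 0.887²) = 2.1656
Δt = γΔt₀ = 2.1656 × 36.5 = 79.04 days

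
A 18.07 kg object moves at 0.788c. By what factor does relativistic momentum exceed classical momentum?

p_rel = γmv, p_class = mv
Ratio = γ = 1/√(1 - 0.788²) = 1.624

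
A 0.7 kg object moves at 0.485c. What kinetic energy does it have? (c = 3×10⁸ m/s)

γ = 1/√(1 - 0.485²) = 1.14349
γ - 1 = 0.14349
KE = (γ-1)mc² = 0.14349 × 0.7 × (3×10⁸)² = 9.040×10¹⁵ J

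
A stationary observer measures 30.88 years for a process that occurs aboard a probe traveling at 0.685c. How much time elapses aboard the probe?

Dilated time Δt = 30.88 years
γ = 1/√(1 - 0.685²) = 1.3726
Δt₀ = Δt/γ = 30.88/1.3726 = 22.50 years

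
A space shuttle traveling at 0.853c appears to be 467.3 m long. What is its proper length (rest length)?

Contracted length L = 467.3 m
γ = 1/√(1 - 0.853²) = 1.91604
L₀ = γL = 1.91604 × 467.3 = 895.4 m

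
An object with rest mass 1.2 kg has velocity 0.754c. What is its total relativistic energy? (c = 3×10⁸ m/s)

γ = 1/√(1 - 0.754²) = 1.522
mc² = 1.2 × (3×10⁸)² = 1.080×10¹⁷ J
E = γmc² = 1.522 × 1.080×10¹⁷ = 1.644×10¹⁷ J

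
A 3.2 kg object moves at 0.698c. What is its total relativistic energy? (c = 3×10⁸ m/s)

γ = 1/√(1 - 0.698²) = 1.3965
mc² = 3.2 × (3×10⁸)² = 2.880×10¹⁷ J
E = γmc² = 1.3965 × 2.880×10¹⁷ = 4.022×10¹⁷ J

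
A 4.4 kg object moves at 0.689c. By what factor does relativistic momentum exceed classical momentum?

p_rel = γmv, p_class = mv
Ratio = γ = 1/√(1 - 0.689²) = 1.380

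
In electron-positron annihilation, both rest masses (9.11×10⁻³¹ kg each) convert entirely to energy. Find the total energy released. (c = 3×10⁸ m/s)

Both particles have the same rest mass, so total mass = 2m
E = 2m·c² = 2 × 9.11×10⁻³¹ × (3×10⁸)²
= 2 × 9.11×10⁻³¹ × 9×10¹⁶
= 1.640×10⁻¹³ J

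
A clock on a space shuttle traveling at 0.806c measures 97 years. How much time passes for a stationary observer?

Proper time Δt₀ = 97 years
γ = 1/√(1 - 0.806²) = 1.6894
Δt = γΔt₀ = 1.6894 × 97 = 163.9 years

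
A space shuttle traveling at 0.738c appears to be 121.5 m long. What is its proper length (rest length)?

Contracted length L = 121.5 m
γ = 1/√(1 - 0.738²) = 1.482
L₀ = γL = 1.482 × 121.5 = 180.1 m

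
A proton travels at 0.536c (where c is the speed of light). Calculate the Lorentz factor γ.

v/c = 0.536, so (v/c)² = 0.287296
1 - (v/c)² = 0.712704
γ = 1/√(0.712704) = 1.185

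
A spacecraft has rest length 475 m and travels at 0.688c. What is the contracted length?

Proper length L₀ = 475 m
γ = 1/√(1 - 0.688²) = 1.378
L = L₀/γ = 475/1.378 = 344.7 m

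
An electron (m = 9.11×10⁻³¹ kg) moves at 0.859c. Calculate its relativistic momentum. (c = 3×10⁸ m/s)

γ = 1/√(1 - 0.859²) = 1.953
v = 0.859 × 3×10⁸ = 2.577×10⁸ m/s
p = γmv = 1.953 × 9.11×10⁻³¹ × 2.577×10⁸ = 4.585×10⁻²² kg·m/s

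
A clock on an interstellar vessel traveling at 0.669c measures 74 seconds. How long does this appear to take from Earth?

Proper time Δt₀ = 74 seconds
γ = 1/√(1 - 0.669²) = 1.3454
Δt = γΔt₀ = 1.3454 × 74 = 99.56 seconds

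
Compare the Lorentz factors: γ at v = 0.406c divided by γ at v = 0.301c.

γ₁ = 1/√(1 - 0.406²) = 1.094
γ₂ = 1/√(1 - 0.301²) = 1.049
γ₁/γ₂ = 1.094/1.049 = 1.043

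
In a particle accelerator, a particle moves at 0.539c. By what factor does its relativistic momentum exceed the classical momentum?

p_rel = γmv, p_class = mv
Ratio = γ = 1/√(1 - 0.539²)
= 1/√(0.709479) = 1.187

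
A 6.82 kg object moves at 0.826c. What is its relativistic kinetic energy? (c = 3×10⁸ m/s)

γ = 1/√(1 - 0.826²) = 1.7741
γ - 1 = 0.7741
KE = (γ-1)mc² = 0.7741 × 6.82 × (3×10⁸)² = 4.751×10¹⁷ J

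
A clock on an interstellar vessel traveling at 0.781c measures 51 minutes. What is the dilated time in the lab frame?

Proper time Δt₀ = 51 minutes
γ = 1/√(1 - 0.781²) = 1.6012
Δt = γΔt₀ = 1.6012 × 51 = 81.66 minutes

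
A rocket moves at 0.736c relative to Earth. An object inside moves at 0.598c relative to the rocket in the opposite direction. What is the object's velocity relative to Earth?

Object's velocity in rocket frame is u' = -0.598c
u = (u' + v)/(1 + u'v/c²) = (v - 0.598)/(1 - 0.598·v/c²)
Numerator: 0.736 - 0.598 = 0.138
Denominator: 1 - 0.440128 = 0.559872
u = 0.138/0.559872 = 0.2465c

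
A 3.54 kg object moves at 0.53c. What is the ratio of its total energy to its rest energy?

E = γmc², E₀ = mc²
E/E₀ = γ = 1/√(1 - 0.53²) = 1.179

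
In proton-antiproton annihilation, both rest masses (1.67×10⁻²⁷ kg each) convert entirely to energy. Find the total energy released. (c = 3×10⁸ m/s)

Both particles have the same rest mass, so total mass = 2m
E = 2m·c² = 2 × 1.67×10⁻²⁷ × (3×10⁸)²
= 2 × 1.67×10⁻²⁷ × 9×10¹⁶
= 3.006×10⁻¹⁰ J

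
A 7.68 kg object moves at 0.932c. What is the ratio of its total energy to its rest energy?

E = γmc², E₀ = mc²
E/E₀ = γ = 1/√(1 - 0.932²) = 2.759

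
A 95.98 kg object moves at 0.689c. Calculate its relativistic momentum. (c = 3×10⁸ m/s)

γ = 1/√(1 - 0.689²) = 1.3798
v = 0.689 × 3×10⁸ = 2.067×10⁸ m/s
p = γmv = 1.3798 × 95.98 × 2.067×10⁸ = 2.737×10¹⁰ kg·m/s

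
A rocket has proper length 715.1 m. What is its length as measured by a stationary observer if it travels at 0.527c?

Proper length L₀ = 715.1 m
γ = 1/√(1 - 0.527²) = 1.1767
L = L₀/γ = 715.1/1.1767 = 607.7 m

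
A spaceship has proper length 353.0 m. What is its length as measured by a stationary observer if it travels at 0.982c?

Proper length L₀ = 353.0 m
γ = 1/√(1 - 0.982²) = 5.29434
L = L₀/γ = 353.0/5.29434 = 66.67 m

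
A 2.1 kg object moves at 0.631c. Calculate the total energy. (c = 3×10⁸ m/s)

γ = 1/√(1 - 0.631²) = 1.289
mc² = 2.1 × (3×10⁸)² = 1.890×10¹⁷ J
E = γmc² = 1.289 × 1.890×10¹⁷ = 2.436×10¹⁷ J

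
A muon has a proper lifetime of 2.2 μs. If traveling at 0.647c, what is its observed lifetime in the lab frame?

Proper lifetime τ₀ = 2.2 μs
γ = 1/√(1 - 0.647²) = 1.3115
τ = γτ₀ = 1.3115 × 2.2 μs = 2.885 μs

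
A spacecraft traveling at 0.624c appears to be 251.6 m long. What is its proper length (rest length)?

Contracted length L = 251.6 m
γ = 1/√(1 - 0.624²) = 1.280
L₀ = γL = 1.280 × 251.6 = 322.0 m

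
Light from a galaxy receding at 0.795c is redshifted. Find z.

β = 0.795
(1+β)/(1-β) = 1.795/0.205 = 8.756
√(8.756) = 2.959
z = 2.959 - 1 = 1.959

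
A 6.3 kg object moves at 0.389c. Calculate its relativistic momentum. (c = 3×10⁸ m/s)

γ = 1/√(1 - 0.389²) = 1.0855
v = 0.389 × 3×10⁸ = 1.167×10⁸ m/s
p = γmv = 1.0855 × 6.3 × 1.167×10⁸ = 7.981×10⁸ kg·m/s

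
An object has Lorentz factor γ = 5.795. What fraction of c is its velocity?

From γ = 1/√(1 - v²/c²):
1/γ² = 1/5.795² = 0.02978
v²/c² = 1 - 0.02978 = 0.9702
v/c = √(0.9702) = 0.9850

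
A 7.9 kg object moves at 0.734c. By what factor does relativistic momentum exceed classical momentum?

p_rel = γmv, p_class = mv
Ratio = γ = 1/√(1 - 0.734²) = 1.472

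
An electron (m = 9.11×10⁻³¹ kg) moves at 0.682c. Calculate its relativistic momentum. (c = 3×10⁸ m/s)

γ = 1/√(1 - 0.682²) = 1.3673
v = 0.682 × 3×10⁸ = 2.046×10⁸ m/s
p = γmv = 1.3673 × 9.11×10⁻³¹ × 2.046×10⁸ = 2.549×10⁻²² kg·m/s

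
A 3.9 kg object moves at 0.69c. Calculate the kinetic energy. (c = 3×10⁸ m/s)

γ = 1/√(1 - 0.69²) = 1.3816
γ - 1 = 0.3816
KE = (γ-1)mc² = 0.3816 × 3.9 × (3×10⁸)² = 1.339×10¹⁷ J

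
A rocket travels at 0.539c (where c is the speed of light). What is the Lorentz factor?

v/c = 0.539, so (v/c)² = 0.290521
1 - (v/c)² = 0.709479
γ = 1/√(0.709479) = 1.187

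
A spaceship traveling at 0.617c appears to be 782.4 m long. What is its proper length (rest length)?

Contracted length L = 782.4 m
γ = 1/√(1 - 0.617²) = 1.2707
L₀ = γL = 1.2707 × 782.4 = 994.2 m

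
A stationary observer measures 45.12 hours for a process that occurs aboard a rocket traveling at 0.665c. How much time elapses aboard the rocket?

Dilated time Δt = 45.12 hours
γ = 1/√(1 - 0.665²) = 1.339
Δt₀ = Δt/γ = 45.12/1.339 = 33.70 hours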